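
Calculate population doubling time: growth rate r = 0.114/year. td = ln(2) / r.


td = ln(2) / 0.114 = 0.693147 / 0.114 = 6.08024 ≈ 6.1 years

6.1 years


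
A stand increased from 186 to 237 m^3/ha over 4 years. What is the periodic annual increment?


PAI = (V2 - V1) / period = (237 - 186) / 4 = 51 / 4 = 12.75 m^3/ha/yr

12.75 m^3/ha/yr


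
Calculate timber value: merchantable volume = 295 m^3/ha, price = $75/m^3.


Value = 295 * 75 = $22125/ha

$22125/ha


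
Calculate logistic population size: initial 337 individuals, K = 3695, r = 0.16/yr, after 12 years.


(K - N0)/N0 = (3695 - 337)/337 = 3358/337 = 9.96439
r*t = 0.16 * 12 = 1.92; exp(-1.92) = 0.146607
9.96439 * 0.146607 = 1.46085
1 + 1.46085 = 2.46085
N = 3695 / 2.46085 = 1501.51 ≈ 1502

1502


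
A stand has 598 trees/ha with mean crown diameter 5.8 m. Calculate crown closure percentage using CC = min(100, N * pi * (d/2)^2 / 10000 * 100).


(d/2)^2 = (5.8/2)^2 = 2.9^2 = 8.41
Crown area = 3.141593 * 8.41 = 26.4208 m^2
N * area / 10000 * 100 = 598 * 26.4208 / 10000 * 100 = 157.996
CC = min(100, 157.996) = 100%

100%


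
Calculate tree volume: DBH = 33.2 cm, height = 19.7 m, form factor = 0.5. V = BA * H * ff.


(D/200)^2 = (33.2/200)^2 = 0.166^2 = 0.027556
BA = 3.141593 * 0.027556 = 0.0865697 m^2
V = 0.0865697 * 19.7 * 0.5 = 0.852712 ≈ 0.853 m^3

0.853 m^3


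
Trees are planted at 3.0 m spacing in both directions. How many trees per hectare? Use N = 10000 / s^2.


N = 10000 / 3.0^2 = 10000 / 9 = 1111.11 ≈ 1111 trees/ha

1111 trees/ha


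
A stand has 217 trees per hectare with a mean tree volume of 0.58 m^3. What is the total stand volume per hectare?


V_stand = 217 * 0.58 = 125.86 ≈ 125.9 m^3/ha

125.9 m^3/ha


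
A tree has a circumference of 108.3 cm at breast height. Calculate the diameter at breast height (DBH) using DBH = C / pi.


DBH = C / pi = 108.3 / 3.141593 = 34.4730 ≈ 34.47 cm

34.47 cm


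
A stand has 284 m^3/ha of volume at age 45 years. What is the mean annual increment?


MAI = 284 / 45 = 6.3111 ≈ 6.31 m^3/ha/yr

6.31 m^3/ha/yr


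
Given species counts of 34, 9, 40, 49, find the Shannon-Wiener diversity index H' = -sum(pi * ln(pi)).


Total N = 34 + 9 + 40 + 49 = 132
Per-species terms:
  p = 34/132 = 0.257576; ln(p) = -1.356440; p*ln(p) = 0.257576 * (-1.356440) = -0.349386
  p = 9/132 = 0.068182; ln(p) = -2.685575; p*ln(p) = 0.068182 * (-2.685575) = -0.183108
  p = 40/132 = 0.303030; ln(p) = -1.193923; p*ln(p) = 0.303030 * (-1.193923) = -0.361794
  p = 49/132 = 0.371212; ln(p) = -0.990982; p*ln(p) = 0.371212 * (-0.990982) = -0.367864
sum(p*ln(p)) = (-0.349386) + (-0.183108) + (-0.361794) + (-0.367864) = -1.262152
H' = -(-1.262152) = 1.262152 ≈ 1.2622

1.2622


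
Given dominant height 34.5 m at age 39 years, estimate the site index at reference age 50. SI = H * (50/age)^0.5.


50/39 = 1.28205
(1.28205)^0.5 = 1.13228
SI = 34.5 * 1.13228 = 39.0637 ≈ 39.1 m

39.1 m


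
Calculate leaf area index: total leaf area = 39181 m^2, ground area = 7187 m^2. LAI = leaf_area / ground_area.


LAI = 39181 / 7187 = 5.4516 ≈ 5.45

5.45


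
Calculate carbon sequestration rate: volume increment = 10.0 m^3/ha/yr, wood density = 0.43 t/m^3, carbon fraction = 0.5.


C = 10.0 * 0.43 * 0.5 = 2.15 t C/ha/yr

2.15 t C/ha/yr


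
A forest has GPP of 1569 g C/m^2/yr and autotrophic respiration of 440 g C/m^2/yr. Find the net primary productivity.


NPP = GPP - Ra = 1569 - 440 = 1129 g C/m^2/yr

1129 g C/m^2/yr


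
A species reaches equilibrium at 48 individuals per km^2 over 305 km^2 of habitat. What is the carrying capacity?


K = 48 * 305 = 14640 individuals

14640 individuals


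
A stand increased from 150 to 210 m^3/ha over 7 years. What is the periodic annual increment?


PAI = (V2 - V1) / period = (210 - 150) / 7 = 60 / 7 = 8.5714 ≈ 8.57 m^3/ha/yr

8.57 m^3/ha/yr


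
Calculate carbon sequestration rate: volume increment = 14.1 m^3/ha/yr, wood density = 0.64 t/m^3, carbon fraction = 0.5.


C = 14.1 * 0.64 * 0.5 = 4.512 ≈ 4.51 t C/ha/yr

4.51 t C/ha/yr


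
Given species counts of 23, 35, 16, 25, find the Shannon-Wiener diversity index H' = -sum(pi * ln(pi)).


Total N = 23 + 35 + 16 + 25 = 99
Per-species terms:
  p = 23/99 = 0.232323; ln(p) = -1.459627; p*ln(p) = 0.232323 * (-1.459627) = -0.339105
  p = 35/99 = 0.353535; ln(p) = -1.039773; p*ln(p) = 0.353535 * (-1.039773) = -0.367596
  p = 16/99 = 0.161616; ln(p) = -1.822532; p*ln(p) = 0.161616 * (-1.822532) = -0.294550
  p = 25/99 = 0.252525; ln(p) = -1.376245; p*ln(p) = 0.252525 * (-1.376245) = -0.347536
sum(p*ln(p)) = (-0.339105) + (-0.367596) + (-0.294550) + (-0.347536) = -1.348787
H' = -(-1.348787) = 1.348787 ≈ 1.3488

1.3488


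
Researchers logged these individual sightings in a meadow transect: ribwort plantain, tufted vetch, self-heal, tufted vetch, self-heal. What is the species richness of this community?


Total individuals logged = 5
Distinct species (count of individuals): ribwort plantain (1), tufted vetch (2), self-heal (2)
Species richness = number of distinct species = 3

3


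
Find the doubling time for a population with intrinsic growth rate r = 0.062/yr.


td = ln(2) / 0.062 = 0.693147 / 0.062 = 11.1798 ≈ 11.2 years

11.2 years


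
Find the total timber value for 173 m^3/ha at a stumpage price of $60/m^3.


Value = 173 * 60 = $10380/ha

$10380/ha


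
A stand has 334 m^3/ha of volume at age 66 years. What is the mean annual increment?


MAI = 334 / 66 = 5.0606 ≈ 5.06 m^3/ha/yr

5.06 m^3/ha/yr


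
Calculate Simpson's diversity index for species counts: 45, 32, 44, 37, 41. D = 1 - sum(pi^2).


Total N = 45 + 32 + 44 + 37 + 41 = 199
Per-species terms:
  p = 45/199 = 0.226131; p^2 = 0.226131^2 = 0.051135
  p = 32/199 = 0.160804; p^2 = 0.160804^2 = 0.025858
  p = 44/199 = 0.221106; p^2 = 0.221106^2 = 0.048888
  p = 37/199 = 0.185930; p^2 = 0.185930^2 = 0.034570
  p = 41/199 = 0.206030; p^2 = 0.206030^2 = 0.042448
sum(p^2) = 0.051135 + 0.025858 + 0.048888 + 0.034570 + 0.042448 = 0.202899
D = 1 - 0.202899 = 0.797101 ≈ 0.7971

0.7971


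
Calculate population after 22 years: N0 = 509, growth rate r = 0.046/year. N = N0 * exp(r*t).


r*t = 0.046 * 22 = 1.012
exp(1.012) = 2.75110
N = 509 * 2.75110 = 1400.31 ≈ 1400

1400


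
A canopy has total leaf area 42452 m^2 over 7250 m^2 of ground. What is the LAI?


LAI = 42452 / 7250 = 5.8554 ≈ 5.86

5.86


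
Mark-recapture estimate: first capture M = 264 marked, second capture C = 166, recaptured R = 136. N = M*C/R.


N = M * C / R = 264 * 166 / 136 = 43824 / 136 = 322.24 ≈ 322

322 individuals


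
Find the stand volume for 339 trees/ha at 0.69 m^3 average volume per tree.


V_stand = 339 * 0.69 = 233.91 ≈ 233.9 m^3/ha

233.9 m^3/ha


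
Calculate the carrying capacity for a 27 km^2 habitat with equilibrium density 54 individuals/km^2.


K = 54 * 27 = 1458 individuals

1458 individuals


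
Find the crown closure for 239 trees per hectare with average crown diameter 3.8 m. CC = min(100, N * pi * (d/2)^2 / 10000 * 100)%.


(d/2)^2 = (3.8/2)^2 = 1.9^2 = 3.61
Crown area = 3.141593 * 3.61 = 11.3412 m^2
N * area / 10000 * 100 = 239 * 11.3412 / 10000 * 100 = 27.1055
CC = min(100, 27.1055) = 27.1055 ≈ 27.1%

27.1%


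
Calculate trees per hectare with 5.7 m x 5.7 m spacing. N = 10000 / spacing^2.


N = 10000 / 5.7^2 = 10000 / 32.49 = 307.787 ≈ 308 trees/ha

308 trees/ha


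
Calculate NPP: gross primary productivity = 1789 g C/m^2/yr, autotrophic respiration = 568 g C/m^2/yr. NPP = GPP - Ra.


NPP = GPP - Ra = 1789 - 568 = 1221 g C/m^2/yr

1221 g C/m^2/yr


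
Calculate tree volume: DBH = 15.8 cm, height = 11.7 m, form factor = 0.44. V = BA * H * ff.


(D/200)^2 = (15.8/200)^2 = 0.079^2 = 0.006241
BA = 3.141593 * 0.006241 = 0.0196067 m^2
V = 0.0196067 * 11.7 * 0.44 = 0.100935 ≈ 0.101 m^3

0.101 m^3


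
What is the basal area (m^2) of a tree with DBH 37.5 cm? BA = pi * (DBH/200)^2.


D/200 = 37.5/200 = 0.1875 m
(D/200)^2 = 0.1875^2 = 0.03515625
BA = 3.141593 * 0.03515625 = 0.110447 ≈ 0.1104 m^2

0.1104 m^2


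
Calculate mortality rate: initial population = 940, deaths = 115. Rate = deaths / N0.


Mortality rate = 115 / 940 = 0.122340 ≈ 0.1223

0.1223


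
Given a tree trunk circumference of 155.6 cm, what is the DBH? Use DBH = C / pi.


DBH = C / pi = 155.6 / 3.141593 = 49.5290 ≈ 49.53 cm

49.53 cm


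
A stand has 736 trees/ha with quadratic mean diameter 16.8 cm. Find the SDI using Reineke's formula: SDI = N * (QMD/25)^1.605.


QMD/25 = 16.8/25 = 0.672
(0.672)^1.605 = exp(1.605 * ln(0.672)) = exp(1.605 * (-0.397497)) = exp(-0.637983) = 0.528357
SDI = 736 * 0.528357 = 388.871 ≈ 389

389


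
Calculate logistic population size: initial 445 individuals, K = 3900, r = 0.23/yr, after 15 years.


(K - N0)/N0 = (3900 - 445)/445 = 3455/445 = 7.76404
r*t = 0.23 * 15 = 3.45; exp(-3.45) = 0.0317456
7.76404 * 0.0317456 = 0.246474
1 + 0.246474 = 1.24647
N = 3900 / 1.24647 = 3128.84 ≈ 3129

3129


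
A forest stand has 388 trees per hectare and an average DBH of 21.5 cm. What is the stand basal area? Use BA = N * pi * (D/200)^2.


(D/200)^2 = (21.5/200)^2 = 0.1075^2 = 0.01155625
Individual BA = 3.141593 * 0.01155625 = 0.0363050 m^2
Stand BA = 388 * 0.0363050 = 14.0863 ≈ 14.09 m^2/ha

14.09 m^2/ha


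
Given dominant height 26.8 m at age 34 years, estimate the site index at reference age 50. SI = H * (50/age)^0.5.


50/34 = 1.47059
(1.47059)^0.5 = 1.21268
SI = 26.8 * 1.21268 = 32.4998 ≈ 32.5 m

32.5 m


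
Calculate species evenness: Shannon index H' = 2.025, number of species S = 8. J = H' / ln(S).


ln(8) = 2.07944
J = H' / ln(S) = 2.025 / 2.07944 = 0.973820 ≈ 0.9738

0.9738


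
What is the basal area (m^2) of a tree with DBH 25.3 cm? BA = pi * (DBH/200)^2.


D/200 = 25.3/200 = 0.1265 m
(D/200)^2 = 0.1265^2 = 0.01600225
BA = 3.141593 * 0.01600225 = 0.0502726 ≈ 0.0503 m^2

0.0503 m^2


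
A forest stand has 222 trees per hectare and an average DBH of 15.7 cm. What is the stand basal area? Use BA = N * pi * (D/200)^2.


(D/200)^2 = (15.7/200)^2 = 0.0785^2 = 0.00616225
Individual BA = 3.141593 * 0.00616225 = 0.0193593 m^2
Stand BA = 222 * 0.0193593 = 4.29776 ≈ 4.30 m^2/ha

4.30 m^2/ha


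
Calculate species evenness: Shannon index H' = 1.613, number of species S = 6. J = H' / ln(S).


ln(6) = 1.79176
J = H' / ln(S) = 1.613 / 1.79176 = 0.900232 ≈ 0.9002

0.9002


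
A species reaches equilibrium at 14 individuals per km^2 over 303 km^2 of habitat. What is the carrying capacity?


K = 14 * 303 = 4242 individuals

4242 individuals


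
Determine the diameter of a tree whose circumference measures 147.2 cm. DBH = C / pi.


DBH = C / pi = 147.2 / 3.141593 = 46.8552 ≈ 46.86 cm

46.86 cm


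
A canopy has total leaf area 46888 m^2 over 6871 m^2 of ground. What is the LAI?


LAI = 46888 / 6871 = 6.8240 ≈ 6.82

6.82


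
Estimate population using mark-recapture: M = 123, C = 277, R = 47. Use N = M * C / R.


N = M * C / R = 123 * 277 / 47 = 34071 / 47 = 724.91 ≈ 725

725 individuals


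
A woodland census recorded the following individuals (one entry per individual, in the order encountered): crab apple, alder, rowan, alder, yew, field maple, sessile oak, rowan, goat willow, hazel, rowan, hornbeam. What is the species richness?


Total individuals logged = 12
Distinct species (count of individuals): crab apple (1), alder (2), rowan (3), yew (1), field maple (1), sessile oak (1), goat willow (1), hazel (1), hornbeam (1)
Species richness = number of distinct species = 9

9


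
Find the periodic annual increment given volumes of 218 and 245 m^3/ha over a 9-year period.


PAI = (V2 - V1) / period = (245 - 218) / 9 = 27 / 9 = 3.00 m^3/ha/yr

3.00 m^3/ha/yr


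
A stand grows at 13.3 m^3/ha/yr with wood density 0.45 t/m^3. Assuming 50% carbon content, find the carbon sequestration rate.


C = 13.3 * 0.45 * 0.5 = 2.9925 ≈ 2.99 t C/ha/yr

2.99 t C/ha/yr


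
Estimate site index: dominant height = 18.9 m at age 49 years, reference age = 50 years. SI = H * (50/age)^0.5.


50/49 = 1.02041
(1.02041)^0.5 = 1.01015
SI = 18.9 * 1.01015 = 19.0918 ≈ 19.1 m

19.1 m


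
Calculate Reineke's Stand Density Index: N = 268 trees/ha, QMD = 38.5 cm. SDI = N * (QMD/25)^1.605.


QMD/25 = 38.5/25 = 1.54
(1.54)^1.605 = exp(1.605 * ln(1.54)) = exp(1.605 * 0.431782) = exp(0.693010) = 1.99973
SDI = 268 * 1.99973 = 535.928 ≈ 536

536


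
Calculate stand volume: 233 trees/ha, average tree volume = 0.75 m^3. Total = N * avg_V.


V_stand = 233 * 0.75 = 174.75 ≈ 174.8 m^3/ha

174.8 m^3/ha


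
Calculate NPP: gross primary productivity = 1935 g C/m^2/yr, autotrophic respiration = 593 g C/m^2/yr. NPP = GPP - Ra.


NPP = GPP - Ra = 1935 - 593 = 1342 g C/m^2/yr

1342 g C/m^2/yr


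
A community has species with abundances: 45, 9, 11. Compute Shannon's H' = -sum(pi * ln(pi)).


Total N = 45 + 9 + 11 = 65
Per-species terms:
  p = 45/65 = 0.692308; ln(p) = -0.367724; p*ln(p) = 0.692308 * (-0.367724) = -0.254578
  p = 9/65 = 0.138462; ln(p) = -1.977159; p*ln(p) = 0.138462 * (-1.977159) = -0.273761
  p = 11/65 = 0.169231; ln(p) = -1.776491; p*ln(p) = 0.169231 * (-1.776491) = -0.300637
sum(p*ln(p)) = (-0.254578) + (-0.273761) + (-0.300637) = -0.828976
H' = -(-0.828976) = 0.828976 ≈ 0.8290

0.8290


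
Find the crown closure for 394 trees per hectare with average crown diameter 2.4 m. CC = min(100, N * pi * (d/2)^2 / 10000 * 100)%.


(d/2)^2 = (2.4/2)^2 = 1.2^2 = 1.44
Crown area = 3.141593 * 1.44 = 4.52389 m^2
N * area / 10000 * 100 = 394 * 4.52389 / 10000 * 100 = 17.8241
CC = min(100, 17.8241) = 17.8241 ≈ 17.8%

17.8%


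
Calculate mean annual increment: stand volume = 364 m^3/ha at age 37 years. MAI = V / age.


MAI = 364 / 37 = 9.8378 ≈ 9.84 m^3/ha/yr

9.84 m^3/ha/yr


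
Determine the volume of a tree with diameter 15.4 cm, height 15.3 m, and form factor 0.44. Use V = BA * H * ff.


(D/200)^2 = (15.4/200)^2 = 0.077^2 = 0.005929
BA = 3.141593 * 0.005929 = 0.0186265 m^2
V = 0.0186265 * 15.3 * 0.44 = 0.125394 ≈ 0.125 m^3

0.125 m^3


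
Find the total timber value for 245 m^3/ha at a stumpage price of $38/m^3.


Value = 245 * 38 = $9310/ha

$9310/ha


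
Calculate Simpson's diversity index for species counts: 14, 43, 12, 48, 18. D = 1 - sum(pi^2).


Total N = 14 + 43 + 12 + 48 + 18 = 135
Per-species terms:
  p = 14/135 = 0.103704; p^2 = 0.103704^2 = 0.010755
  p = 43/135 = 0.318519; p^2 = 0.318519^2 = 0.101454
  p = 12/135 = 0.088889; p^2 = 0.088889^2 = 0.007901
  p = 48/135 = 0.355556; p^2 = 0.355556^2 = 0.126420
  p = 18/135 = 0.133333; p^2 = 0.133333^2 = 0.017778
sum(p^2) = 0.010755 + 0.101454 + 0.007901 + 0.126420 + 0.017778 = 0.264308
D = 1 - 0.264308 = 0.735692 ≈ 0.7357

0.7357


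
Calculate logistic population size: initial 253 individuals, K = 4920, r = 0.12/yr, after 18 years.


(K - N0)/N0 = (4920 - 253)/253 = 4667/253 = 18.4466
r*t = 0.12 * 18 = 2.16; exp(-2.16) = 0.115325
18.4466 * 0.115325 = 2.12735
1 + 2.12735 = 3.12735
N = 4920 / 3.12735 = 1573.22 ≈ 1573

1573


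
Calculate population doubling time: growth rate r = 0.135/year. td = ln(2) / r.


td = ln(2) / 0.135 = 0.693147 / 0.135 = 5.13442 ≈ 5.1 years

5.1 years


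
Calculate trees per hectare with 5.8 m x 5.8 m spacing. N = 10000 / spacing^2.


N = 10000 / 5.8^2 = 10000 / 33.64 = 297.265 ≈ 297 trees/ha

297 trees/ha


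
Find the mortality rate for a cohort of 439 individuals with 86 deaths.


Mortality rate = 86 / 439 = 0.195900 ≈ 0.1959

0.1959


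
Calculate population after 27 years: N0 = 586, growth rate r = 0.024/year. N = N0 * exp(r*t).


r*t = 0.024 * 27 = 0.648
exp(0.648) = 1.91171
N = 586 * 1.91171 = 1120.26 ≈ 1120

1120


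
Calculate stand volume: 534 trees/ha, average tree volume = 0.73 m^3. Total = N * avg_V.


V_stand = 534 * 0.73 = 389.82 ≈ 389.8 m^3/ha

389.8 m^3/ha


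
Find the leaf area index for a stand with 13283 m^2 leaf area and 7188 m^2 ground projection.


LAI = 13283 / 7188 = 1.8479 ≈ 1.85

1.85


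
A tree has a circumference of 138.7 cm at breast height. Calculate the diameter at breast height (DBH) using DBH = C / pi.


DBH = C / pi = 138.7 / 3.141593 = 44.1496 ≈ 44.15 cm

44.15 cm


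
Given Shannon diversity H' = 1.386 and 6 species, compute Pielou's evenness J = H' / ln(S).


ln(6) = 1.79176
J = H' / ln(S) = 1.386 / 1.79176 = 0.773541 ≈ 0.7735

0.7735


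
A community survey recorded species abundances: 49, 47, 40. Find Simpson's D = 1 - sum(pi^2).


Total N = 49 + 47 + 40 = 136
Per-species terms:
  p = 49/136 = 0.360294; p^2 = 0.360294^2 = 0.129812
  p = 47/136 = 0.345588; p^2 = 0.345588^2 = 0.119431
  p = 40/136 = 0.294118; p^2 = 0.294118^2 = 0.086505
sum(p^2) = 0.129812 + 0.119431 + 0.086505 = 0.335748
D = 1 - 0.335748 = 0.664252 ≈ 0.6643

0.6643


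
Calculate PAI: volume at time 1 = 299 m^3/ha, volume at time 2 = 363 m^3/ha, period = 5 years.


PAI = (V2 - V1) / period = (363 - 299) / 5 = 64 / 5 = 12.80 m^3/ha/yr

12.80 m^3/ha/yr


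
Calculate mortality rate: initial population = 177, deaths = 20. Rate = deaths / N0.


Mortality rate = 20 / 177 = 0.112994 ≈ 0.1130

0.1130


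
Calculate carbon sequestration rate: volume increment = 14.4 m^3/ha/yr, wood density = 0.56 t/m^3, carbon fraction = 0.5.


C = 14.4 * 0.56 * 0.5 = 4.032 ≈ 4.03 t C/ha/yr

4.03 t C/ha/yr


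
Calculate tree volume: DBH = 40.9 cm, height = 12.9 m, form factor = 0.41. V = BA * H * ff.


(D/200)^2 = (40.9/200)^2 = 0.2045^2 = 0.04182025
BA = 3.141593 * 0.04182025 = 0.131382 m^2
V = 0.131382 * 12.9 * 0.41 = 0.694879 ≈ 0.695 m^3

0.695 m^3


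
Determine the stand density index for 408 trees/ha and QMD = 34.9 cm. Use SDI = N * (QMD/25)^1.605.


QMD/25 = 34.9/25 = 1.396
(1.396)^1.605 = exp(1.605 * ln(1.396)) = exp(1.605 * 0.333611) = exp(0.535446) = 1.70821
SDI = 408 * 1.70821 = 696.950 ≈ 697

697


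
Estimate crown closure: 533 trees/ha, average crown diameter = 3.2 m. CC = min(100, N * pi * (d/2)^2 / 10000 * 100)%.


(d/2)^2 = (3.2/2)^2 = 1.6^2 = 2.56
Crown area = 3.141593 * 2.56 = 8.04248 m^2
N * area / 10000 * 100 = 533 * 8.04248 / 10000 * 100 = 42.8664
CC = min(100, 42.8664) = 42.8664 ≈ 42.9%

42.9%


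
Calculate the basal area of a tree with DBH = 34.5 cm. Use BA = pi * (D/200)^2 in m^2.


D/200 = 34.5/200 = 0.1725 m
(D/200)^2 = 0.1725^2 = 0.02975625
BA = 3.141593 * 0.02975625 = 0.0934820 ≈ 0.0935 m^2

0.0935 m^2


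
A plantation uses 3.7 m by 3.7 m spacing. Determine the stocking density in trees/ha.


N = 10000 / 3.7^2 = 10000 / 13.69 = 730.460 ≈ 730 trees/ha

730 trees/ha


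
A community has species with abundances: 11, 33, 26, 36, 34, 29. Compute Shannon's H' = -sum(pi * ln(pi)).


Total N = 11 + 33 + 26 + 36 + 34 + 29 = 169
Per-species terms:
  p = 11/169 = 0.065089; ln(p) = -2.732000; p*ln(p) = 0.065089 * (-2.732000) = -0.177823
  p = 33/169 = 0.195266; ln(p) = -1.633393; p*ln(p) = 0.195266 * (-1.633393) = -0.318946
  p = 26/169 = 0.153846; ln(p) = -1.871803; p*ln(p) = 0.153846 * (-1.871803) = -0.287969
  p = 36/169 = 0.213018; ln(p) = -1.546379; p*ln(p) = 0.213018 * (-1.546379) = -0.329407
  p = 34/169 = 0.201183; ln(p) = -1.603540; p*ln(p) = 0.201183 * (-1.603540) = -0.322605
  p = 29/169 = 0.171598; ln(p) = -1.762601; p*ln(p) = 0.171598 * (-1.762601) = -0.302459
sum(p*ln(p)) = (-0.177823) + (-0.318946) + (-0.287969) + (-0.329407) + (-0.322605) + (-0.302459) = -1.739209
H' = -(-1.739209) = 1.739209 ≈ 1.7392

1.7392


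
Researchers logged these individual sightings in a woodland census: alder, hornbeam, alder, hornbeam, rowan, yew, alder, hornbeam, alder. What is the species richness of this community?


Total individuals logged = 9
Distinct species (count of individuals): alder (4), hornbeam (3), rowan (1), yew (1)
Species richness = number of distinct species = 4

4


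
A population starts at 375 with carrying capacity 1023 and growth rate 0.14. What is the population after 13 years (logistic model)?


(K - N0)/N0 = (1023 - 375)/375 = 648/375 = 1.72800
r*t = 0.14 * 13 = 1.82; exp(-1.82) = 0.162026
1.72800 * 0.162026 = 0.279981
1 + 0.279981 = 1.27998
N = 1023 / 1.27998 = 799.231 ≈ 799

799


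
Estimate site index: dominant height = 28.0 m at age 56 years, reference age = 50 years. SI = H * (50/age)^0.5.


50/56 = 0.892857
(0.892857)^0.5 = 0.944911
SI = 28.0 * 0.944911 = 26.4575 ≈ 26.5 m

26.5 m


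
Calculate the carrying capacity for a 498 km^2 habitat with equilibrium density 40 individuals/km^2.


K = 40 * 498 = 19920 individuals

19920 individuals


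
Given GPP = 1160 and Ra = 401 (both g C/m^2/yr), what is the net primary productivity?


NPP = GPP - Ra = 1160 - 401 = 759 g C/m^2/yr

759 g C/m^2/yr


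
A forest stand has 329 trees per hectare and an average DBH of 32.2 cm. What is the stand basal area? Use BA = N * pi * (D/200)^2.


(D/200)^2 = (32.2/200)^2 = 0.161^2 = 0.025921
Individual BA = 3.141593 * 0.025921 = 0.0814332 m^2
Stand BA = 329 * 0.0814332 = 26.7915 ≈ 26.79 m^2/ha

26.79 m^2/ha


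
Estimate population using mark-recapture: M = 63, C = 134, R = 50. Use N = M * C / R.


N = M * C / R = 63 * 134 / 50 = 8442 / 50 = 168.84 ≈ 169

169 individuals


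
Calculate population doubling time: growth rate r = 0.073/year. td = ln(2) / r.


td = ln(2) / 0.073 = 0.693147 / 0.073 = 9.49516 ≈ 9.5 years

9.5 years


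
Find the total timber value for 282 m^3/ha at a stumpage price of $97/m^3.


Value = 282 * 97 = $27354/ha

$27354/ha


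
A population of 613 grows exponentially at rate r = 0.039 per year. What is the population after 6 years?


r*t = 0.039 * 6 = 0.234
exp(0.234) = 1.26364
N = 613 * 1.26364 = 774.611 ≈ 775

775


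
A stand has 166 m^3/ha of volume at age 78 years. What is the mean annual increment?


MAI = 166 / 78 = 2.1282 ≈ 2.13 m^3/ha/yr

2.13 m^3/ha/yr


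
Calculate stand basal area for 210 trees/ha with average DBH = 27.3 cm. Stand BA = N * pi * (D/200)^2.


(D/200)^2 = (27.3/200)^2 = 0.1365^2 = 0.01863225
Individual BA = 3.141593 * 0.01863225 = 0.0585349 m^2
Stand BA = 210 * 0.0585349 = 12.2923 ≈ 12.29 m^2/ha

12.29 m^2/ha


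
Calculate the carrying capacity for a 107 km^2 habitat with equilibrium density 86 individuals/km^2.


K = 86 * 107 = 9202 individuals

9202 individuals


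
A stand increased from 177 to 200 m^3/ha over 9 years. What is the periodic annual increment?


PAI = (V2 - V1) / period = (200 - 177) / 9 = 23 / 9 = 2.5556 ≈ 2.56 m^3/ha/yr

2.56 m^3/ha/yr


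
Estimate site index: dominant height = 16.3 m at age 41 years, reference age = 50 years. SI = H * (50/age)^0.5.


50/41 = 1.21951
(1.21951)^0.5 = 1.10431
SI = 16.3 * 1.10431 = 18.0003 ≈ 18.0 m

18.0 m


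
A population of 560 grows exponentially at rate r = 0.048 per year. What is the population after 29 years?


r*t = 0.048 * 29 = 1.392
exp(1.392) = 4.02289
N = 560 * 4.02289 = 2252.82 ≈ 2253

2253


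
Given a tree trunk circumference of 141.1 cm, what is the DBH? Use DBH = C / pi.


DBH = C / pi = 141.1 / 3.141593 = 44.9135 ≈ 44.91 cm

44.91 cm


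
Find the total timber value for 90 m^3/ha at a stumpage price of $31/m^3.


Value = 90 * 31 = $2790/ha

$2790/ha


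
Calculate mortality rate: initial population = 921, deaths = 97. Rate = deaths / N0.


Mortality rate = 97 / 921 = 0.105320 ≈ 0.1053

0.1053


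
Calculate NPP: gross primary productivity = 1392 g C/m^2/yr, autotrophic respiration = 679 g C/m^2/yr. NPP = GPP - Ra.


NPP = GPP - Ra = 1392 - 679 = 713 g C/m^2/yr

713 g C/m^2/yr


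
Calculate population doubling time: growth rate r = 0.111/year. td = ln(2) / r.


td = ln(2) / 0.111 = 0.693147 / 0.111 = 6.24457 ≈ 6.2 years

6.2 years


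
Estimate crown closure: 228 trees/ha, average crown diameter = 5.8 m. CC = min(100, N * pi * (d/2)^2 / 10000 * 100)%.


(d/2)^2 = (5.8/2)^2 = 2.9^2 = 8.41
Crown area = 3.141593 * 8.41 = 26.4208 m^2
N * area / 10000 * 100 = 228 * 26.4208 / 10000 * 100 = 60.2394
CC = min(100, 60.2394) = 60.2394 ≈ 60.2%

60.2%


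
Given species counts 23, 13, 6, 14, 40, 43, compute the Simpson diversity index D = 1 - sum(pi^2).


Total N = 23 + 13 + 6 + 14 + 40 + 43 = 139
Per-species terms:
  p = 23/139 = 0.165468; p^2 = 0.165468^2 = 0.027380
  p = 13/139 = 0.093525; p^2 = 0.093525^2 = 0.008747
  p = 6/139 = 0.043165; p^2 = 0.043165^2 = 0.001863
  p = 14/139 = 0.100719; p^2 = 0.100719^2 = 0.010144
  p = 40/139 = 0.287770; p^2 = 0.287770^2 = 0.082812
  p = 43/139 = 0.309353; p^2 = 0.309353^2 = 0.095699
sum(p^2) = 0.027380 + 0.008747 + 0.001863 + 0.010144 + 0.082812 + 0.095699 = 0.226645
D = 1 - 0.226645 = 0.773355 ≈ 0.7734

0.7734


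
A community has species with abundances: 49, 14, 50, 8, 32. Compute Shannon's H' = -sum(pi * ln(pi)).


Total N = 49 + 14 + 50 + 8 + 32 = 153
Per-species terms:
  p = 49/153 = 0.320261; ln(p) = -1.138619; p*ln(p) = 0.320261 * (-1.138619) = -0.364655
  p = 14/153 = 0.091503; ln(p) = -2.391384; p*ln(p) = 0.091503 * (-2.391384) = -0.218819
  p = 50/153 = 0.326797; ln(p) = -1.118416; p*ln(p) = 0.326797 * (-1.118416) = -0.365495
  p = 8/153 = 0.052288; ln(p) = -2.950988; p*ln(p) = 0.052288 * (-2.950988) = -0.154301
  p = 32/153 = 0.209150; ln(p) = -1.564704; p*ln(p) = 0.209150 * (-1.564704) = -0.327258
sum(p*ln(p)) = (-0.364655) + (-0.218819) + (-0.365495) + (-0.154301) + (-0.327258) = -1.430528
H' = -(-1.430528) = 1.430528 ≈ 1.4305

1.4305


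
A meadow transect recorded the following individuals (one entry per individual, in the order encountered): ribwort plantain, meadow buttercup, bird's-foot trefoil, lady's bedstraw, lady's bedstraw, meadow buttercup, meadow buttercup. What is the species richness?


Total individuals logged = 7
Distinct species (count of individuals): ribwort plantain (1), meadow buttercup (3), bird's-foot trefoil (1), lady's bedstraw (2)
Species richness = number of distinct species = 4

4


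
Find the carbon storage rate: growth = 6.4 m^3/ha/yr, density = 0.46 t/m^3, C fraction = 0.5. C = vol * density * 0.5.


C = 6.4 * 0.46 * 0.5 = 1.472 ≈ 1.47 t C/ha/yr

1.47 t C/ha/yr


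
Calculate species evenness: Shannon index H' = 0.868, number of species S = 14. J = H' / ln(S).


ln(14) = 2.63906
J = H' / ln(S) = 0.868 / 2.63906 = 0.328905 ≈ 0.3289

0.3289


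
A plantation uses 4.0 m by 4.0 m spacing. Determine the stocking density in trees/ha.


N = 10000 / 4.0^2 = 10000 / 16 = 625.000 ≈ 625 trees/ha

625 trees/ha


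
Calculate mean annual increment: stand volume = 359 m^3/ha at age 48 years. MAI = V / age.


MAI = 359 / 48 = 7.4792 ≈ 7.48 m^3/ha/yr

7.48 m^3/ha/yr


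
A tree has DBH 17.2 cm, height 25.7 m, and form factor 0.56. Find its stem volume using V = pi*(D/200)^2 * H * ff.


(D/200)^2 = (17.2/200)^2 = 0.086^2 = 0.007396
BA = 3.141593 * 0.007396 = 0.0232352 m^2
V = 0.0232352 * 25.7 * 0.56 = 0.334401 ≈ 0.334 m^3

0.334 m^3


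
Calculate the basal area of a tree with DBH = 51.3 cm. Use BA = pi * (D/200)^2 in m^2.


D/200 = 51.3/200 = 0.2565 m
(D/200)^2 = 0.2565^2 = 0.06579225
BA = 3.141593 * 0.06579225 = 0.206692 ≈ 0.2067 m^2

0.2067 m^2


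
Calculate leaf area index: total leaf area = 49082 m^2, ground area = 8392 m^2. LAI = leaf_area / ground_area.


LAI = 49082 / 8392 = 5.8487 ≈ 5.85

5.85


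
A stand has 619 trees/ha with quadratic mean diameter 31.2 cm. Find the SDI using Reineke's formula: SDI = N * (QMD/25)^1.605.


QMD/25 = 31.2/25 = 1.248
(1.248)^1.605 = exp(1.605 * ln(1.248)) = exp(1.605 * 0.221542) = exp(0.355575) = 1.42700
SDI = 619 * 1.42700 = 883.313 ≈ 883

883


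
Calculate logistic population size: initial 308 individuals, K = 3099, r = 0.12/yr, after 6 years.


(K - N0)/N0 = (3099 - 308)/308 = 2791/308 = 9.06169
r*t = 0.12 * 6 = 0.72; exp(-0.72) = 0.486752
9.06169 * 0.486752 = 4.41080
1 + 4.41080 = 5.41080
N = 3099 / 5.41080 = 572.743 ≈ 573

573


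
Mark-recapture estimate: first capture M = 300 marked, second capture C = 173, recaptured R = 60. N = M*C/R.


N = M * C / R = 300 * 173 / 60 = 51900 / 60 = 865

865 individuals


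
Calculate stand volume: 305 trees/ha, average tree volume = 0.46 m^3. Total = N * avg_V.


V_stand = 305 * 0.46 = 140.3 m^3/ha

140.3 m^3/ha


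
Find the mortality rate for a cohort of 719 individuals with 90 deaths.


Mortality rate = 90 / 719 = 0.125174 ≈ 0.1252

0.1252


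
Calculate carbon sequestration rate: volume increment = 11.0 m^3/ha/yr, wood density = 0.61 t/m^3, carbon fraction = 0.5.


C = 11.0 * 0.61 * 0.5 = 3.355 ≈ 3.36 t C/ha/yr

3.36 t C/ha/yr


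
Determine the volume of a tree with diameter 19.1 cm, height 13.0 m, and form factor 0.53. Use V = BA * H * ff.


(D/200)^2 = (19.1/200)^2 = 0.0955^2 = 0.00912025
BA = 3.141593 * 0.00912025 = 0.0286521 m^2
V = 0.0286521 * 13.0 * 0.53 = 0.197413 ≈ 0.197 m^3

0.197 m^3


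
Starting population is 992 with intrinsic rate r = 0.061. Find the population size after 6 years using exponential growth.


r*t = 0.061 * 6 = 0.366
exp(0.366) = 1.44196
N = 992 * 1.44196 = 1430.42 ≈ 1430

1430


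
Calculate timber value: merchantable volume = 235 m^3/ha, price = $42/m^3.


Value = 235 * 42 = $9870/ha

$9870/ha


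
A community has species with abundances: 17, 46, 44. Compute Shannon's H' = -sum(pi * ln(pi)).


Total N = 17 + 46 + 44 = 107
Per-species terms:
  p = 17/107 = 0.158879; ln(p) = -1.839612; p*ln(p) = 0.158879 * (-1.839612) = -0.292276
  p = 46/107 = 0.429907; ln(p) = -0.844186; p*ln(p) = 0.429907 * (-0.844186) = -0.362921
  p = 44/107 = 0.411215; ln(p) = -0.888639; p*ln(p) = 0.411215 * (-0.888639) = -0.365422
sum(p*ln(p)) = (-0.292276) + (-0.362921) + (-0.365422) = -1.020619
H' = -(-1.020619) = 1.020619 ≈ 1.0206

1.0206


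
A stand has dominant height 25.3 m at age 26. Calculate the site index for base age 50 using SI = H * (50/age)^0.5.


50/26 = 1.92308
(1.92308)^0.5 = 1.38675
SI = 25.3 * 1.38675 = 35.0848 ≈ 35.1 m

35.1 m


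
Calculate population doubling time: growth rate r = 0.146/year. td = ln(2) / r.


td = ln(2) / 0.146 = 0.693147 / 0.146 = 4.74758 ≈ 4.7 years

4.7 years


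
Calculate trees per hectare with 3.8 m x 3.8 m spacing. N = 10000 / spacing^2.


N = 10000 / 3.8^2 = 10000 / 14.44 = 692.521 ≈ 693 trees/ha

693 trees/ha


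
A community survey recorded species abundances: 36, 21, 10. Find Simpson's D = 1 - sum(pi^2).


Total N = 36 + 21 + 10 = 67
Per-species terms:
  p = 36/67 = 0.537313; p^2 = 0.537313^2 = 0.288705
  p = 21/67 = 0.313433; p^2 = 0.313433^2 = 0.098240
  p = 10/67 = 0.149254; p^2 = 0.149254^2 = 0.022277
sum(p^2) = 0.288705 + 0.098240 + 0.022277 = 0.409222
D = 1 - 0.409222 = 0.590778 ≈ 0.5908

0.5908


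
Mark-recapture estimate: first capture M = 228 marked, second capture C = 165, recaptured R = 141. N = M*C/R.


N = M * C / R = 228 * 165 / 141 = 37620 / 141 = 266.81 ≈ 267

267 individuals


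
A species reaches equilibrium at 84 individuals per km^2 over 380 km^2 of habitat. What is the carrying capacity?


K = 84 * 380 = 31920 individuals

31920 individuals


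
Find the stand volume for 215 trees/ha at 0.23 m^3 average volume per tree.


V_stand = 215 * 0.23 = 49.45 ≈ 49.5 m^3/ha

49.5 m^3/ha


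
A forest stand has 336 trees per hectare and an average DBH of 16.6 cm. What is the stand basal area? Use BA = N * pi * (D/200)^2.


(D/200)^2 = (16.6/200)^2 = 0.083^2 = 0.006889
Individual BA = 3.141593 * 0.006889 = 0.0216424 m^2
Stand BA = 336 * 0.0216424 = 7.27185 ≈ 7.27 m^2/ha

7.27 m^2/ha


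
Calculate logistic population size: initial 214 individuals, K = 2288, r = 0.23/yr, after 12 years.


(K - N0)/N0 = (2288 - 214)/214 = 2074/214 = 9.69159
r*t = 0.23 * 12 = 2.76; exp(-2.76) = 0.0632918
9.69159 * 0.0632918 = 0.613398
1 + 0.613398 = 1.61340
N = 2288 / 1.61340 = 1418.12 ≈ 1418

1418


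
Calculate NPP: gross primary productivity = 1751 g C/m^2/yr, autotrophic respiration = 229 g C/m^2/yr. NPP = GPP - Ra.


NPP = GPP - Ra = 1751 - 229 = 1522 g C/m^2/yr

1522 g C/m^2/yr


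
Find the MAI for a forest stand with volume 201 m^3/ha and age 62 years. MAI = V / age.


MAI = 201 / 62 = 3.2419 ≈ 3.24 m^3/ha/yr

3.24 m^3/ha/yr


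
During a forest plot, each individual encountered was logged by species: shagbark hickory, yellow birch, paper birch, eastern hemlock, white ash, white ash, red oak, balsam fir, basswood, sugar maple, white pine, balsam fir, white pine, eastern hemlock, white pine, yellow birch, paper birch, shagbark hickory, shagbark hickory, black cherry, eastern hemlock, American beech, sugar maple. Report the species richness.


Total individuals logged = 23
Distinct species (count of individuals): shagbark hickory (3), yellow birch (2), paper birch (2), eastern hemlock (3), white ash (2), red oak (1), balsam fir (2), basswood (1), sugar maple (2), white pine (3), black cherry (1), American beech (1)
Species richness = number of distinct species = 12

12


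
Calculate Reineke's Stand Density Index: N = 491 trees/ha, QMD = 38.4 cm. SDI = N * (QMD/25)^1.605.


QMD/25 = 38.4/25 = 1.536
(1.536)^1.605 = exp(1.605 * ln(1.536)) = exp(1.605 * 0.429182) = exp(0.688837) = 1.99140
SDI = 491 * 1.99140 = 977.777 ≈ 978

978


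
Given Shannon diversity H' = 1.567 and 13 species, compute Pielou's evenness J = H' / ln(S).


ln(13) = 2.56495
J = H' / ln(S) = 1.567 / 2.56495 = 0.610928 ≈ 0.6109

0.6109


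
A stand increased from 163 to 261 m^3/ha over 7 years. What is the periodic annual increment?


PAI = (V2 - V1) / period = (261 - 163) / 7 = 98 / 7 = 14.00 m^3/ha/yr

14.00 m^3/ha/yr


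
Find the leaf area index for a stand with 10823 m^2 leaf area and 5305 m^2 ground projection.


LAI = 10823 / 5305 = 2.0402 ≈ 2.04

2.04


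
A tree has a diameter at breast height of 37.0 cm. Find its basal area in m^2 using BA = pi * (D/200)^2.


D/200 = 37.0/200 = 0.185 m
(D/200)^2 = 0.185^2 = 0.034225
BA = 3.141593 * 0.034225 = 0.107521 ≈ 0.1075 m^2

0.1075 m^2


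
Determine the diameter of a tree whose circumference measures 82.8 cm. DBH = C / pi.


DBH = C / pi = 82.8 / 3.141593 = 26.3561 ≈ 26.36 cm

26.36 cm


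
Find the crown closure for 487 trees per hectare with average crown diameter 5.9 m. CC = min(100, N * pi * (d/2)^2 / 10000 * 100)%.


(d/2)^2 = (5.9/2)^2 = 2.95^2 = 8.7025
Crown area = 3.141593 * 8.7025 = 27.3397 m^2
N * area / 10000 * 100 = 487 * 27.3397 / 10000 * 100 = 133.144
CC = min(100, 133.144) = 100%

100%


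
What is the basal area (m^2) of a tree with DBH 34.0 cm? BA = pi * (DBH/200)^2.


D/200 = 34.0/200 = 0.17 m
(D/200)^2 = 0.17^2 = 0.0289
BA = 3.141593 * 0.0289 = 0.0907920 ≈ 0.0908 m^2

0.0908 m^2


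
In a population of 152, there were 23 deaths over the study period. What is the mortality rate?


Mortality rate = 23 / 152 = 0.151316 ≈ 0.1513

0.1513


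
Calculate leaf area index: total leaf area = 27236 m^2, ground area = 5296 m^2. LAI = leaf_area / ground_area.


LAI = 27236 / 5296 = 5.1427 ≈ 5.14

5.14


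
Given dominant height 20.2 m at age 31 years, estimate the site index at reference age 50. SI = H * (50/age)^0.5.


50/31 = 1.61290
(1.61290)^0.5 = 1.27000
SI = 20.2 * 1.27000 = 25.6540 ≈ 25.7 m

25.7 m


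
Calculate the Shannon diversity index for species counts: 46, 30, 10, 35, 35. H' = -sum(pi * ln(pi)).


Total N = 46 + 30 + 10 + 35 + 35 = 156
Per-species terms:
  p = 46/156 = 0.294872; ln(p) = -1.221214; p*ln(p) = 0.294872 * (-1.221214) = -0.360102
  p = 30/156 = 0.192308; ln(p) = -1.648657; p*ln(p) = 0.192308 * (-1.648657) = -0.317050
  p = 10/156 = 0.064103; ln(p) = -2.747264; p*ln(p) = 0.064103 * (-2.747264) = -0.176108
  p = 35/156 = 0.224359; ln(p) = -1.494508; p*ln(p) = 0.224359 * (-1.494508) = -0.335306
  p = 35/156 = 0.224359; ln(p) = -1.494508; p*ln(p) = 0.224359 * (-1.494508) = -0.335306
sum(p*ln(p)) = (-0.360102) + (-0.317050) + (-0.176108) + (-0.335306) + (-0.335306) = -1.523872
H' = -(-1.523872) = 1.523872 ≈ 1.5239

1.5239


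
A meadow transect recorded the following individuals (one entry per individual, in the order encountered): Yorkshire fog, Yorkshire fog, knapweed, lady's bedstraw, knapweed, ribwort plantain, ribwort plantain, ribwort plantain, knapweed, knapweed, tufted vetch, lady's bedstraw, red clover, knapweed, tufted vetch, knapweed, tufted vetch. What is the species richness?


Total individuals logged = 17
Distinct species (count of individuals): Yorkshire fog (2), knapweed (6), lady's bedstraw (2), ribwort plantain (3), tufted vetch (3), red clover (1)
Species richness = number of distinct species = 6

6


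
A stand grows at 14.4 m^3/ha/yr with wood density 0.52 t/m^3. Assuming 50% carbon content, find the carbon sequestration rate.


C = 14.4 * 0.52 * 0.5 = 3.744 ≈ 3.74 t C/ha/yr

3.74 t C/ha/yr


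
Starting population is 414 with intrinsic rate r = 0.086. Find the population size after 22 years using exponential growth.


r*t = 0.086 * 22 = 1.892
exp(1.892) = 6.63262
N = 414 * 6.63262 = 2745.90 ≈ 2746

2746


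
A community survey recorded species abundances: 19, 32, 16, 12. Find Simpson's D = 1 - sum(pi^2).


Total N = 19 + 32 + 16 + 12 = 79
Per-species terms:
  p = 19/79 = 0.240506; p^2 = 0.240506^2 = 0.057843
  p = 32/79 = 0.405063; p^2 = 0.405063^2 = 0.164076
  p = 16/79 = 0.202532; p^2 = 0.202532^2 = 0.041019
  p = 12/79 = 0.151899; p^2 = 0.151899^2 = 0.023073
sum(p^2) = 0.057843 + 0.164076 + 0.041019 + 0.023073 = 0.286011
D = 1 - 0.286011 = 0.713989 ≈ 0.7140

0.7140


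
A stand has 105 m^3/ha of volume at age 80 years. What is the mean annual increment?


MAI = 105 / 80 = 1.3125 ≈ 1.31 m^3/ha/yr

1.31 m^3/ha/yr


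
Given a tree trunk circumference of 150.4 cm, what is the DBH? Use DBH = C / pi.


DBH = C / pi = 150.4 / 3.141593 = 47.8738 ≈ 47.87 cm

47.87 cm


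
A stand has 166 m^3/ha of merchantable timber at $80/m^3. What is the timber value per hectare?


Value = 166 * 80 = $13280/ha

$13280/ha


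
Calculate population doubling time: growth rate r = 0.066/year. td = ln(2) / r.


td = ln(2) / 0.066 = 0.693147 / 0.066 = 10.5022 ≈ 10.5 years

10.5 years


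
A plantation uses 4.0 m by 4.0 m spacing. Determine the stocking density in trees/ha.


N = 10000 / 4.0^2 = 10000 / 16 = 625.000 ≈ 625 trees/ha

625 trees/ha


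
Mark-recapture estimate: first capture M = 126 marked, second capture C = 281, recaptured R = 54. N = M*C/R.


N = M * C / R = 126 * 281 / 54 = 35406 / 54 = 655.67 ≈ 656

656 individuals


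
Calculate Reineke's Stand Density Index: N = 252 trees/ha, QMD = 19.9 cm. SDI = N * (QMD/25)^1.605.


QMD/25 = 19.9/25 = 0.796
(0.796)^1.605 = exp(1.605 * ln(0.796)) = exp(1.605 * (-0.228156)) = exp(-0.366190) = 0.693371
SDI = 252 * 0.693371 = 174.729 ≈ 175

175


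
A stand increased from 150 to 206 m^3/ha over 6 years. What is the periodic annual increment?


PAI = (V2 - V1) / period = (206 - 150) / 6 = 56 / 6 = 9.3333 ≈ 9.33 m^3/ha/yr

9.33 m^3/ha/yr


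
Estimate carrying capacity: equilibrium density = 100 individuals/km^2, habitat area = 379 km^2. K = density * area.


K = 100 * 379 = 37900 individuals

37900 individuals


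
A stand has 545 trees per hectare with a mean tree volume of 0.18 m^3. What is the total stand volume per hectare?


V_stand = 545 * 0.18 = 98.1 m^3/ha

98.1 m^3/ha


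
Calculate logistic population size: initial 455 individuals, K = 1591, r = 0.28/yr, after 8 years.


(K - N0)/N0 = (1591 - 455)/455 = 1136/455 = 2.49670
r*t = 0.28 * 8 = 2.24; exp(-2.24) = 0.106459
2.49670 * 0.106459 = 0.265796
1 + 0.265796 = 1.26580
N = 1591 / 1.26580 = 1256.91 ≈ 1257

1257
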